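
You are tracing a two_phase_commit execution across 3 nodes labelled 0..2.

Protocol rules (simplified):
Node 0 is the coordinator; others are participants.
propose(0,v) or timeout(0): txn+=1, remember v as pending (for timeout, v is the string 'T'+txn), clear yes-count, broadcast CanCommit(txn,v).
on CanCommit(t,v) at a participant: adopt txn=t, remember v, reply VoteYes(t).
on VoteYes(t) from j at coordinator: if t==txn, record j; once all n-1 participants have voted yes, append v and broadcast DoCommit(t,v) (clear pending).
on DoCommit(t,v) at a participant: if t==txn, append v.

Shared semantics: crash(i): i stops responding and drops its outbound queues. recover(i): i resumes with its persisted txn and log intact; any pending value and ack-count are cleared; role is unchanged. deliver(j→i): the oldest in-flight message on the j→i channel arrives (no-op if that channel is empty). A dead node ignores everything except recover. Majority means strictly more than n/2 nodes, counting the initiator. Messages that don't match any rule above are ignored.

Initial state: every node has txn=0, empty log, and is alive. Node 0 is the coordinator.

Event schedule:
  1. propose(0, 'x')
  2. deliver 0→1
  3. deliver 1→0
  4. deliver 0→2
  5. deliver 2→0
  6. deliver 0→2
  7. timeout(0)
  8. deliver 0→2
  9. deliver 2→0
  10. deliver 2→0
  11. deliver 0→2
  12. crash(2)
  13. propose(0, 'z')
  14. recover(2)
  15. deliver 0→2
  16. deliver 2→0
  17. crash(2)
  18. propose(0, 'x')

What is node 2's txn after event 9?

2

e1 propose(0,'x'): 0[coor,t=1,-]
e2 deliver 0→1: 1[part,t=1,-]
e3 deliver 1→0: ·
e4 deliver 0→2: 2[part,t=1,-]
e5 deliver 2→0: 0[coor,t=1,x]
e6 deliver 0→2: 2[part,t=1,x]
e7 timeout(0): 0[coor,t=2,x]
e8 deliver 0→2: 2[part,t=2,x]
e9 deliver 2→0: ·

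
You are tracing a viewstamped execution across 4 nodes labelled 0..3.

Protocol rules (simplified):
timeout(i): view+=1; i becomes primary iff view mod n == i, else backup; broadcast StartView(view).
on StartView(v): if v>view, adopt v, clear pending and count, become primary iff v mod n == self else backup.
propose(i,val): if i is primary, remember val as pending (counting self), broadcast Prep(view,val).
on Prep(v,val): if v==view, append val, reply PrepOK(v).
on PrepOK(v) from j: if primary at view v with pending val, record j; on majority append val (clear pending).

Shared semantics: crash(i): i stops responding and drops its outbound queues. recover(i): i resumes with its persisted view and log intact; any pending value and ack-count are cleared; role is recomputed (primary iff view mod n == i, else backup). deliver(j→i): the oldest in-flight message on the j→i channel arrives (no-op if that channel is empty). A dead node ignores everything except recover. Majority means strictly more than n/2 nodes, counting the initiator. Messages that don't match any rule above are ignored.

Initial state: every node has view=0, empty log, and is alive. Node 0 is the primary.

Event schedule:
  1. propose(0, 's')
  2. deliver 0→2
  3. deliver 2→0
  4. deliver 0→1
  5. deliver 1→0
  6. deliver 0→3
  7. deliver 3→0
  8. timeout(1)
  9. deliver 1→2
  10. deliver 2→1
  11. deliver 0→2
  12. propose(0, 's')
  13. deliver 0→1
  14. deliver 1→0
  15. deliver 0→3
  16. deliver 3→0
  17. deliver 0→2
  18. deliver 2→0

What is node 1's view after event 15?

e1 propose(0,'s'): ·
e2 deliver 0→2: 2[back,v=0,s]
e3 deliver 2→0: ·
e4 deliver 0→1: 1[back,v=0,s]
e5 deliver 1→0: 0[prim,v=0,s]
e6 deliver 0→3: 3[back,v=0,s]
e7 deliver 3→0: ·
e8 timeout(1): 1[prim,v=1,s]
e9 deliver 1→2: 2[back,v=1,s]
e10 deliver 2→1: ·
e11 deliver 0→2: ·
e12 propose(0,'s'): ·
e13 deliver 0→1: ·
e14 deliver 1→0: 0[back,v=1,s]
e15 deliver 0→3: 3[back,v=0,s,s]

1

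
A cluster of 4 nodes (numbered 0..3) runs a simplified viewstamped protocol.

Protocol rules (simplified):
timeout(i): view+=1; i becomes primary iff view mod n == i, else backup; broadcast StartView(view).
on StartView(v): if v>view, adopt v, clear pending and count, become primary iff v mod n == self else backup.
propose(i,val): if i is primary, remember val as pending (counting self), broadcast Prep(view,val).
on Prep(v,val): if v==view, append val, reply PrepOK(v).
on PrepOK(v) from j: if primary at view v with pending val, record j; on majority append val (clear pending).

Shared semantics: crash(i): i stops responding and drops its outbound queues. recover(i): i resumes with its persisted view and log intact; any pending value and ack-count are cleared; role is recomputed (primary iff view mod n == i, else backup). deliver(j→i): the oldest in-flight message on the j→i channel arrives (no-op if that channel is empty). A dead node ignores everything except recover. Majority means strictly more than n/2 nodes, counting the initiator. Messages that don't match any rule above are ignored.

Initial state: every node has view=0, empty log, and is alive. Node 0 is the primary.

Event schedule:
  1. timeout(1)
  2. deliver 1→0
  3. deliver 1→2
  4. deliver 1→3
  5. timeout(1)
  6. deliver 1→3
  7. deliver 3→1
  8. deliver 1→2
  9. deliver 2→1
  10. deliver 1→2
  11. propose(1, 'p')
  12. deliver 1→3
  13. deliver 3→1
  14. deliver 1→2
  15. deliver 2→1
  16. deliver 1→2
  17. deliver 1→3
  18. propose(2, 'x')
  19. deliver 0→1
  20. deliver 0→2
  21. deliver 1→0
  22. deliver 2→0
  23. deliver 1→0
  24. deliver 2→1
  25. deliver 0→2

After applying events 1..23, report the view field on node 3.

2

1. timeout(1):  <1:prim v1 ->
2. deliver 1→0:  <0:back v1 ->
3. deliver 1→2:  <2:back v1 ->
4. deliver 1→3:  <3:back v1 ->
5. timeout(1):  <1:back v2 ->
6. deliver 1→3:  <3:back v2 ->
7. deliver 3→1:  nop
8. deliver 1→2:  <2:prim v2 ->
9. deliver 2→1:  nop
10. deliver 1→2:  nop
11. propose(1,'p'):  nop
12. deliver 1→3:  nop
13. deliver 3→1:  nop
14. deliver 1→2:  nop
15. deliver 2→1:  nop
16. deliver 1→2:  nop
17. deliver 1→3:  nop
18. propose(2,'x'):  nop
19. deliver 0→1:  nop
20. deliver 0→2:  nop
21. deliver 1→0:  <0:back v2 ->
22. deliver 2→0:  <0:back v2 x>
23. deliver 1→0:  nop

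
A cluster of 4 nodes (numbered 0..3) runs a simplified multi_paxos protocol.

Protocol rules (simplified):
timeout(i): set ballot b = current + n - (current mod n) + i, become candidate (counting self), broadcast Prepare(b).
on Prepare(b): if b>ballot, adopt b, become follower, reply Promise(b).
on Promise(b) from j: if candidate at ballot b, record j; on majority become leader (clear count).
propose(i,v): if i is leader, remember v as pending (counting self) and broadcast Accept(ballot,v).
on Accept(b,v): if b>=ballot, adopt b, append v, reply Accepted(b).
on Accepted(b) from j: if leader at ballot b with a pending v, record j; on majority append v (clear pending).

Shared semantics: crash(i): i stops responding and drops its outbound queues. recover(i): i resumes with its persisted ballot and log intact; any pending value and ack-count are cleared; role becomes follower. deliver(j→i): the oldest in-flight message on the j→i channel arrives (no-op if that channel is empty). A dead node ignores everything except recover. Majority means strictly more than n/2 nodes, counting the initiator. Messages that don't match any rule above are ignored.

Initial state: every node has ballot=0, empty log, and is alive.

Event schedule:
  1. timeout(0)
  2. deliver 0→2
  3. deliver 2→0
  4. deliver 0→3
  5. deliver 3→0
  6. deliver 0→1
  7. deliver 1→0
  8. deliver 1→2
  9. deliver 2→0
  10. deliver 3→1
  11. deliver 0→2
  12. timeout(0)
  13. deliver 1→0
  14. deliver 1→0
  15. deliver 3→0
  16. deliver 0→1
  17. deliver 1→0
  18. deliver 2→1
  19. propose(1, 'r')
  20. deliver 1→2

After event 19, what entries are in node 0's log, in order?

1. timeout(0):  <0:cand b4 ->
2. deliver 0→2:  <2:foll b4 ->
3. deliver 2→0:  nop
4. deliver 0→3:  <3:foll b4 ->
5. deliver 3→0:  <0:lead b4 ->
6. deliver 0→1:  <1:foll b4 ->
7. deliver 1→0:  nop
8. deliver 1→2:  nop
9. deliver 2→0:  nop
10. deliver 3→1:  nop
11. deliver 0→2:  nop
12. timeout(0):  <0:cand b8 ->
13. deliver 1→0:  nop
14. deliver 1→0:  nop
15. deliver 3→0:  nop
16. deliver 0→1:  <1:foll b8 ->
17. deliver 1→0:  nop
18. deliver 2→1:  nop
19. propose(1,'r'):  nop

empty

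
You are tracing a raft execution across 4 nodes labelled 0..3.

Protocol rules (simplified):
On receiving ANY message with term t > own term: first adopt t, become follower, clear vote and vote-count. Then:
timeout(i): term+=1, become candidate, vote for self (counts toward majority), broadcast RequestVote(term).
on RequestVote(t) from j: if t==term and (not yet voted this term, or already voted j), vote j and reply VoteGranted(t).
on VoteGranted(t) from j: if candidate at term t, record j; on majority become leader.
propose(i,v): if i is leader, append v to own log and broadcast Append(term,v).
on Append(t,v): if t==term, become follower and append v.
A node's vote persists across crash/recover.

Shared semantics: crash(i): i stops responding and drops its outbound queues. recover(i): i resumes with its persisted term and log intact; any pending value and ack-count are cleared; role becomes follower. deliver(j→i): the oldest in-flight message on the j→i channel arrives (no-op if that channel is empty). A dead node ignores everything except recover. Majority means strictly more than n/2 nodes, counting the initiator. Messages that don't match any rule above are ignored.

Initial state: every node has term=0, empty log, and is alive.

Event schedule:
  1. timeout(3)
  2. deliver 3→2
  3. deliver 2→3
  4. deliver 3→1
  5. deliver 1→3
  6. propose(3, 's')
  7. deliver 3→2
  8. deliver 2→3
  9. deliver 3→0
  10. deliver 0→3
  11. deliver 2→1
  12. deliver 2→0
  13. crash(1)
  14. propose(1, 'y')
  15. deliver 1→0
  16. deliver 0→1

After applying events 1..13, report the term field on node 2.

1. timeout(3):  <3:cand t1 ->
2. deliver 3→2:  <2:foll t1 ->
3. deliver 2→3:  nop
4. deliver 3→1:  <1:foll t1 ->
5. deliver 1→3:  <3:lead t1 ->
6. propose(3,'s'):  <3:lead t1 s>
7. deliver 3→2:  <2:foll t1 s>
8. deliver 2→3:  nop
9. deliver 3→0:  <0:foll t1 ->
10. deliver 0→3:  nop
11. deliver 2→1:  nop
12. deliver 2→0:  nop
13. crash(1):  <1:✗foll t1 ->

1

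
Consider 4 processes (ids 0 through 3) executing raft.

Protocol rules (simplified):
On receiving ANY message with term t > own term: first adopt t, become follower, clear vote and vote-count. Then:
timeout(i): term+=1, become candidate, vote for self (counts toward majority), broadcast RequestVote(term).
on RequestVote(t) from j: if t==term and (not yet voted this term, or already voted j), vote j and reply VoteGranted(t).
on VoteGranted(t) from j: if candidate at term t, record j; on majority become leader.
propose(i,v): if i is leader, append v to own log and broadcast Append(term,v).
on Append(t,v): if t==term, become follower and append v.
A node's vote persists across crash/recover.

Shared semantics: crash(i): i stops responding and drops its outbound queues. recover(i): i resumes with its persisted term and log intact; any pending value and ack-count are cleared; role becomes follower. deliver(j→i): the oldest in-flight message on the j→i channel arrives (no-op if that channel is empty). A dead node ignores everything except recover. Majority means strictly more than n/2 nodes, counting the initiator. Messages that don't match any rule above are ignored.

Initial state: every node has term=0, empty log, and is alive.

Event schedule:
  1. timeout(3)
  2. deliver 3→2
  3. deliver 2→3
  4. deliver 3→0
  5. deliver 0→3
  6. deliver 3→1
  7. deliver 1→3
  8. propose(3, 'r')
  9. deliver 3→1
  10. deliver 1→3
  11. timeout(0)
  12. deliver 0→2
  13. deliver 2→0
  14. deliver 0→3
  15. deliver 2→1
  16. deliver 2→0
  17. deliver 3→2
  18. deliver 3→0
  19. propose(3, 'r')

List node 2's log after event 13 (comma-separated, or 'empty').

empty

e1 timeout(3): 3[cand,t=1,-]
e2 deliver 3→2: 2[foll,t=1,-]
e3 deliver 2→3: ·
e4 deliver 3→0: 0[foll,t=1,-]
e5 deliver 0→3: 3[lead,t=1,-]
e6 deliver 3→1: 1[foll,t=1,-]
e7 deliver 1→3: ·
e8 propose(3,'r'): 3[lead,t=1,r]
e9 deliver 3→1: 1[foll,t=1,r]
e10 deliver 1→3: ·
e11 timeout(0): 0[cand,t=2,-]
e12 deliver 0→2: 2[foll,t=2,-]
e13 deliver 2→0: ·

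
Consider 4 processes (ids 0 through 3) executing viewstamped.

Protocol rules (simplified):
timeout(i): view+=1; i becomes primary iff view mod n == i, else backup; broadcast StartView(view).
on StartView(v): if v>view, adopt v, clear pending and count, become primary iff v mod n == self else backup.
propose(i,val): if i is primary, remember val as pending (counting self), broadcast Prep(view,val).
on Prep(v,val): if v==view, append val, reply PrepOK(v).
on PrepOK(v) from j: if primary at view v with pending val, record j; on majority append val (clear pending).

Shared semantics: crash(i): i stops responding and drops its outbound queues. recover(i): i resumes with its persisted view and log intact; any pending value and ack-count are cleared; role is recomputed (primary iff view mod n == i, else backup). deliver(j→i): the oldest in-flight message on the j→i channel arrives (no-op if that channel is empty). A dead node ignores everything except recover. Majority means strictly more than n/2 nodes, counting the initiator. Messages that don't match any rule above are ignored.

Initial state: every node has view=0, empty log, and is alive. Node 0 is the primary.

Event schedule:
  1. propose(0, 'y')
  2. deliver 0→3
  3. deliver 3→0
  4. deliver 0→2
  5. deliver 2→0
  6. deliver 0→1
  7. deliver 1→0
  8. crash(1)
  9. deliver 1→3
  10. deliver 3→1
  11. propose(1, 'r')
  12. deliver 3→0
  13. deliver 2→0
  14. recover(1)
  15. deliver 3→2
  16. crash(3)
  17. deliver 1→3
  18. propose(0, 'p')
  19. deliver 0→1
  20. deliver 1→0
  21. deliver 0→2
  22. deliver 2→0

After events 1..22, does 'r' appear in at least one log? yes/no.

no

step 1 propose(0,'y'): —
step 2 deliver 0→3: 3={back,v=0,log=y}
step 3 deliver 3→0: —
step 4 deliver 0→2: 2={back,v=0,log=y}
step 5 deliver 2→0: 0={prim,v=0,log=y}
step 6 deliver 0→1: 1={back,v=0,log=y}
step 7 deliver 1→0: —
step 8 crash(1): 1={✗back,v=0,log=y}
step 9 deliver 1→3: —
step 10 deliver 3→1: —
step 11 propose(1,'r'): —
step 12 deliver 3→0: —
step 13 deliver 2→0: —
step 14 recover(1): 1={back,v=0,log=y}
step 15 deliver 3→2: —
step 16 crash(3): 3={✗back,v=0,log=y}
step 17 deliver 1→3: —
step 18 propose(0,'p'): —
step 19 deliver 0→1: 1={back,v=0,log=y,p}
step 20 deliver 1→0: —
step 21 deliver 0→2: 2={back,v=0,log=y,p}
step 22 deliver 2→0: 0={prim,v=0,log=y,p}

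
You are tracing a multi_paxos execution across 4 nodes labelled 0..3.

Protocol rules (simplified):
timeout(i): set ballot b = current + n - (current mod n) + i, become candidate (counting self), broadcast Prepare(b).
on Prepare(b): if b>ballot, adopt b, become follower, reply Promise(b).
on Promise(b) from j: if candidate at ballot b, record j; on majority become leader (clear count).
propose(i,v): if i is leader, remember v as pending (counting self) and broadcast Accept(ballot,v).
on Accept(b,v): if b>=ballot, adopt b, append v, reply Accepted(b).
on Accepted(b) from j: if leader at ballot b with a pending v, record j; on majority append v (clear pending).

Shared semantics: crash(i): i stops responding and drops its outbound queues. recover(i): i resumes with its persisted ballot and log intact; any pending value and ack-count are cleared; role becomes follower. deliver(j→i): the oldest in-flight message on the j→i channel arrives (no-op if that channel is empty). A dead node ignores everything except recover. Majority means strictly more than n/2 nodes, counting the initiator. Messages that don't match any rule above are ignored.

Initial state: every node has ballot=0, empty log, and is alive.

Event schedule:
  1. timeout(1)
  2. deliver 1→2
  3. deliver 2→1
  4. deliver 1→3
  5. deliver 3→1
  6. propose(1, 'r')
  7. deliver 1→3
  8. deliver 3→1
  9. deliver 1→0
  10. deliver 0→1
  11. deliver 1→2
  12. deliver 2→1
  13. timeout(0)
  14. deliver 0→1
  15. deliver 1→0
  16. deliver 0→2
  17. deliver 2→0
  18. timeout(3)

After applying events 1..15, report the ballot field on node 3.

[1] timeout(1) → N1(cand b5 [-])
[2] deliver 1→2 → N2(foll b5 [-])
[3] deliver 2→1 → ∅
[4] deliver 1→3 → N3(foll b5 [-])
[5] deliver 3→1 → N1(lead b5 [-])
[6] propose(1,'r') → ∅
[7] deliver 1→3 → N3(foll b5 [r])
[8] deliver 3→1 → ∅
[9] deliver 1→0 → N0(foll b5 [-])
[10] deliver 0→1 → ∅
[11] deliver 1→2 → N2(foll b5 [r])
[12] deliver 2→1 → N1(lead b5 [r])
[13] timeout(0) → N0(cand b8 [-])
[14] deliver 0→1 → N1(foll b8 [r])
[15] deliver 1→0 → ∅

5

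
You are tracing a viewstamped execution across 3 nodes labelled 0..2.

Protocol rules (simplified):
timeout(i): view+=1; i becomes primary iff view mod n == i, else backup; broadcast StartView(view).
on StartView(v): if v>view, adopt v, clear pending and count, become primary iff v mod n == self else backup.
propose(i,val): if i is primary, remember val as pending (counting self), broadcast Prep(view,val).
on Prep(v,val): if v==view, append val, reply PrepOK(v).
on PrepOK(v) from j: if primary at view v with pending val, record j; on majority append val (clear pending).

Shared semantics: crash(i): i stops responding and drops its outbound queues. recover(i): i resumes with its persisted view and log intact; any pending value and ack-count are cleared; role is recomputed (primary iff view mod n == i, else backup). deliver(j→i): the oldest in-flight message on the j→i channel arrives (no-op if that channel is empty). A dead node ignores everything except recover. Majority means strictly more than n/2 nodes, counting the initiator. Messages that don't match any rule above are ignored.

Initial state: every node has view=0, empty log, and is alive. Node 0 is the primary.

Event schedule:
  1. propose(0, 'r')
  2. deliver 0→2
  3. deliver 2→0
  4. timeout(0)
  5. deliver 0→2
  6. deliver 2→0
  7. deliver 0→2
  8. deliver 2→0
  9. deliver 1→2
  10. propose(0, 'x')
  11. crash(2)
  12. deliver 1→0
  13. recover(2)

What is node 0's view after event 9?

1

[1] propose(0,'r') → ∅
[2] deliver 0→2 → N2(back v0 [r])
[3] deliver 2→0 → N0(prim v0 [r])
[4] timeout(0) → N0(back v1 [r])
[5] deliver 0→2 → N2(back v1 [r])
[6] deliver 2→0 → ∅
[7] deliver 0→2 → ∅
[8] deliver 2→0 → ∅
[9] deliver 1→2 → ∅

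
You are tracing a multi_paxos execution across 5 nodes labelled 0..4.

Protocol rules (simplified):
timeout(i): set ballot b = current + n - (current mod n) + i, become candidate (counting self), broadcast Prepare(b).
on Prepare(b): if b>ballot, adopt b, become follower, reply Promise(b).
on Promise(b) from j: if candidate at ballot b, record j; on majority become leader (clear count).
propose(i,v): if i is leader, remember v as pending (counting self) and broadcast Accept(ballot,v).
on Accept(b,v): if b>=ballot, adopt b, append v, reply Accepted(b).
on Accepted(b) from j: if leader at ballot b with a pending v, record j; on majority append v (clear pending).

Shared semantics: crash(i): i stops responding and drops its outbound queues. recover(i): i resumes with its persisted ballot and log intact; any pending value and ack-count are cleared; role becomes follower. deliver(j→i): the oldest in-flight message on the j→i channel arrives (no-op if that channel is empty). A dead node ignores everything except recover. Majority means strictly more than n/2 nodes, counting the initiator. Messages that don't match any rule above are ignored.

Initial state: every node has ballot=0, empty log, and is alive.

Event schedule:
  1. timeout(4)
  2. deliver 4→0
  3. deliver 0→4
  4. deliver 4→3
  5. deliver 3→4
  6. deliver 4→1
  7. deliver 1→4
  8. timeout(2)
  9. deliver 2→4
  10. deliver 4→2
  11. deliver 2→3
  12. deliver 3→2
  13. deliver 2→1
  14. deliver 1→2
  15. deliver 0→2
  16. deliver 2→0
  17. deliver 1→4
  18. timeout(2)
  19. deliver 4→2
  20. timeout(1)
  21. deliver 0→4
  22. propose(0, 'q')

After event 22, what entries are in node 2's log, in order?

[1] timeout(4) → N4(cand b9 [-])
[2] deliver 4→0 → N0(foll b9 [-])
[3] deliver 0→4 → ∅
[4] deliver 4→3 → N3(foll b9 [-])
[5] deliver 3→4 → N4(lead b9 [-])
[6] deliver 4→1 → N1(foll b9 [-])
[7] deliver 1→4 → ∅
[8] timeout(2) → N2(cand b7 [-])
[9] deliver 2→4 → ∅
[10] deliver 4→2 → N2(foll b9 [-])
[11] deliver 2→3 → ∅
[12] deliver 3→2 → ∅
[13] deliver 2→1 → ∅
[14] deliver 1→2 → ∅
[15] deliver 0→2 → ∅
[16] deliver 2→0 → ∅
[17] deliver 1→4 → ∅
[18] timeout(2) → N2(cand b12 [-])
[19] deliver 4→2 → ∅
[20] timeout(1) → N1(cand b11 [-])
[21] deliver 0→4 → ∅
[22] propose(0,'q') → ∅

empty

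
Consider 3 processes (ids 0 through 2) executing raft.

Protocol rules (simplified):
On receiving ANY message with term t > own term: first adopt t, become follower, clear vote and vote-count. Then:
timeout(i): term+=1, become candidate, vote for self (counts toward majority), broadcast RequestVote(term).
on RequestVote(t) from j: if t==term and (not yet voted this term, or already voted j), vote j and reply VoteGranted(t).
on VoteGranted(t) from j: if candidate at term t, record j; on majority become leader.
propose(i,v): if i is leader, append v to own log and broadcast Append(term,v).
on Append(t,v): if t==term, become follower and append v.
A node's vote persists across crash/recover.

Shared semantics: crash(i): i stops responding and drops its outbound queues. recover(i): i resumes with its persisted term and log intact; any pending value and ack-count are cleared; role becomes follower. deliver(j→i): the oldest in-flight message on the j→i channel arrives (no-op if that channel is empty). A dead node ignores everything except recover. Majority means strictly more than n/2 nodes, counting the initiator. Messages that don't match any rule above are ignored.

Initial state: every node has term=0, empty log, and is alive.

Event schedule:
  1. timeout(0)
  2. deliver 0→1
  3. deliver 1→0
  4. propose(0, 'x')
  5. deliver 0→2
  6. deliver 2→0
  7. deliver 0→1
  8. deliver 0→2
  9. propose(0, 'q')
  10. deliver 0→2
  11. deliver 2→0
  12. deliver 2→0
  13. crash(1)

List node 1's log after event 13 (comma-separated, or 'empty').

step 1 timeout(0): 0={cand,t=1,log=-}
step 2 deliver 0→1: 1={foll,t=1,log=-}
step 3 deliver 1→0: 0={lead,t=1,log=-}
step 4 propose(0,'x'): 0={lead,t=1,log=x}
step 5 deliver 0→2: 2={foll,t=1,log=-}
step 6 deliver 2→0: —
step 7 deliver 0→1: 1={foll,t=1,log=x}
step 8 deliver 0→2: 2={foll,t=1,log=x}
step 9 propose(0,'q'): 0={lead,t=1,log=x,q}
step 10 deliver 0→2: 2={foll,t=1,log=x,q}
step 11 deliver 2→0: —
step 12 deliver 2→0: —
step 13 crash(1): 1={✗foll,t=1,log=x}

x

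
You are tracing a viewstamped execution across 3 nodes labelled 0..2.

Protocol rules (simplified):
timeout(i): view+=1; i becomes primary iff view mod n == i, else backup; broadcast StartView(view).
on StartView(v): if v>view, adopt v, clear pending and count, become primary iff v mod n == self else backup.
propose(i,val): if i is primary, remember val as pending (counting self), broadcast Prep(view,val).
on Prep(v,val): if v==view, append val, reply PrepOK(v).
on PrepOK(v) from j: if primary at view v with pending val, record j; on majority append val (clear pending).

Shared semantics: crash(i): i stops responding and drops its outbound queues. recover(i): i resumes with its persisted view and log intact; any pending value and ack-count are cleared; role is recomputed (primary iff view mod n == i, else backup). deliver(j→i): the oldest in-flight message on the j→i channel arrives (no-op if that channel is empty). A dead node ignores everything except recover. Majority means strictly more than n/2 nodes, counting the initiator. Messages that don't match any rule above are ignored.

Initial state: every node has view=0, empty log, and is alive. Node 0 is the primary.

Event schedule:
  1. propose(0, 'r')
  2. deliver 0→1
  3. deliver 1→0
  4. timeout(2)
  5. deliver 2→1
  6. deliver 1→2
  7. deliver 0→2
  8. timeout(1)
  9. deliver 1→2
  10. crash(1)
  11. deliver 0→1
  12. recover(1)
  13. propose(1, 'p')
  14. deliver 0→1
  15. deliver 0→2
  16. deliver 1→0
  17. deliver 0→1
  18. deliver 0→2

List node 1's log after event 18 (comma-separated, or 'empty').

e1 propose(0,'r'): ·
e2 deliver 0→1: 1[back,v=0,r]
e3 deliver 1→0: 0[prim,v=0,r]
e4 timeout(2): 2[back,v=1,-]
e5 deliver 2→1: 1[prim,v=1,r]
e6 deliver 1→2: ·
e7 deliver 0→2: ·
e8 timeout(1): 1[back,v=2,r]
e9 deliver 1→2: 2[prim,v=2,-]
e10 crash(1): 1[✗back,v=2,r]
e11 deliver 0→1: ·
e12 recover(1): 1[back,v=2,r]
e13 propose(1,'p'): ·
e14 deliver 0→1: ·
e15 deliver 0→2: ·
e16 deliver 1→0: ·
e17 deliver 0→1: ·
e18 deliver 0→2: ·

r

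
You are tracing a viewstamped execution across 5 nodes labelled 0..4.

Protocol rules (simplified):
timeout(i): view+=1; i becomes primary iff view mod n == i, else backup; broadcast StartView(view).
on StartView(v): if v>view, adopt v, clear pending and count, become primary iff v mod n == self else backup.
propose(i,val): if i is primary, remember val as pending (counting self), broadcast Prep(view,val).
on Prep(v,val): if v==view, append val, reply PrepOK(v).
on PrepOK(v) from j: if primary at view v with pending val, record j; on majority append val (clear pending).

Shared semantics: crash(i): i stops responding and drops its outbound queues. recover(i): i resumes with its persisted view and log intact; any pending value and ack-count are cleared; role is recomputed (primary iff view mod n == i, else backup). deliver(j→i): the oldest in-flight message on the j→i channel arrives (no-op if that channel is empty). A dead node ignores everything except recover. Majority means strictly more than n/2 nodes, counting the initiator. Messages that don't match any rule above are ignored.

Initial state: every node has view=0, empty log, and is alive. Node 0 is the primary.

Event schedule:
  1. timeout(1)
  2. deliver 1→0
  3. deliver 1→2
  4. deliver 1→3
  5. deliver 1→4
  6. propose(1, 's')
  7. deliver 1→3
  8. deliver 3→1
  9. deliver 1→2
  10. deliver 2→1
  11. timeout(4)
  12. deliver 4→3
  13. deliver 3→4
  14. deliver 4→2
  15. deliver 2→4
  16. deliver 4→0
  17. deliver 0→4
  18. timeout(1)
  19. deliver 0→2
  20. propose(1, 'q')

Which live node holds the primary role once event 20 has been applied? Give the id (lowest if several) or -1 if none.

2

e1 timeout(1): 1[prim,v=1,-]
e2 deliver 1→0: 0[back,v=1,-]
e3 deliver 1→2: 2[back,v=1,-]
e4 deliver 1→3: 3[back,v=1,-]
e5 deliver 1→4: 4[back,v=1,-]
e6 propose(1,'s'): ·
e7 deliver 1→3: 3[back,v=1,s]
e8 deliver 3→1: ·
e9 deliver 1→2: 2[back,v=1,s]
e10 deliver 2→1: 1[prim,v=1,s]
e11 timeout(4): 4[back,v=2,-]
e12 deliver 4→3: 3[back,v=2,s]
e13 deliver 3→4: ·
e14 deliver 4→2: 2[prim,v=2,s]
e15 deliver 2→4: ·
e16 deliver 4→0: 0[back,v=2,-]
e17 deliver 0→4: ·
e18 timeout(1): 1[back,v=2,s]
e19 deliver 0→2: ·
e20 propose(1,'q'): ·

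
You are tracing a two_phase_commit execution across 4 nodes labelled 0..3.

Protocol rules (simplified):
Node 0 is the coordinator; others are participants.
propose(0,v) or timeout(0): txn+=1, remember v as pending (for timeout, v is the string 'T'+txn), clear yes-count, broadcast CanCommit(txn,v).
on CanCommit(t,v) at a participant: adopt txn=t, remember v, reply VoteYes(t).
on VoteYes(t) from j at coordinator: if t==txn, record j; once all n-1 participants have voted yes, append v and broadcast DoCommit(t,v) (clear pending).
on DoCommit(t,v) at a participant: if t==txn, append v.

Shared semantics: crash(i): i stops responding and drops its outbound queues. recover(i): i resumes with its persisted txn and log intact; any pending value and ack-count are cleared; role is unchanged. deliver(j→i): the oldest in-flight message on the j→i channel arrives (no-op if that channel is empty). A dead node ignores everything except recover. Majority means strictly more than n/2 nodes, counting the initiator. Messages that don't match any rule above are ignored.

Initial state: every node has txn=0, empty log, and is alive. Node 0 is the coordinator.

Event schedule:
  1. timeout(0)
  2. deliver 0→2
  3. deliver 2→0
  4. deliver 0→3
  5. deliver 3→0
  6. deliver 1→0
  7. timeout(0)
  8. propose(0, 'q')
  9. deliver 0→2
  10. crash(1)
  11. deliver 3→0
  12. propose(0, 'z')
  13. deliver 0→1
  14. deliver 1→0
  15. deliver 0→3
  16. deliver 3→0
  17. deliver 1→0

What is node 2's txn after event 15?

2

step 1 timeout(0): 0={coor,t=1,log=-}
step 2 deliver 0→2: 2={part,t=1,log=-}
step 3 deliver 2→0: —
step 4 deliver 0→3: 3={part,t=1,log=-}
step 5 deliver 3→0: —
step 6 deliver 1→0: —
step 7 timeout(0): 0={coor,t=2,log=-}
step 8 propose(0,'q'): 0={coor,t=3,log=-}
step 9 deliver 0→2: 2={part,t=2,log=-}
step 10 crash(1): 1={✗part,t=0,log=-}
step 11 deliver 3→0: —
step 12 propose(0,'z'): 0={coor,t=4,log=-}
step 13 deliver 0→1: —
step 14 deliver 1→0: —
step 15 deliver 0→3: 3={part,t=2,log=-}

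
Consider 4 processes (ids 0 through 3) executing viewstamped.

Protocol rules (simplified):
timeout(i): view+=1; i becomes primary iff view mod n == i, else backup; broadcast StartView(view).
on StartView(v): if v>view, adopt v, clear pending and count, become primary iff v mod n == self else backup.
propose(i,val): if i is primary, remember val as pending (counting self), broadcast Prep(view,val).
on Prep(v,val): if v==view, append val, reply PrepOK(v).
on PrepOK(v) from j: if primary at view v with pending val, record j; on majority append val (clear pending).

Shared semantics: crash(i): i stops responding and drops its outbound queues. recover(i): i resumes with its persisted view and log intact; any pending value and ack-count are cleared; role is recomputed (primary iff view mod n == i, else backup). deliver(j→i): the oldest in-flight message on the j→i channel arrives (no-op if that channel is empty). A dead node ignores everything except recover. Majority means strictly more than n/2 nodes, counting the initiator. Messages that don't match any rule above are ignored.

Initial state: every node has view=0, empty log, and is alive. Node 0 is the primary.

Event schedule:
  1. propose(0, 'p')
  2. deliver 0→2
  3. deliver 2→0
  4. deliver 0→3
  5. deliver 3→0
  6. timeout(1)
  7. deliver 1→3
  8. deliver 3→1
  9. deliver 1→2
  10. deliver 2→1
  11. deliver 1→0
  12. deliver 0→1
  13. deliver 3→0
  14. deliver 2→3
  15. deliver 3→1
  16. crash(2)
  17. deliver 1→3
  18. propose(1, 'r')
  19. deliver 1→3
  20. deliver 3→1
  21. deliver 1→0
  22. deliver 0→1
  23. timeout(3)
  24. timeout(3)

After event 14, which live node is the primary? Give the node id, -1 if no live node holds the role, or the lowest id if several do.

e1 propose(0,'p'): ·
e2 deliver 0→2: 2[back,v=0,p]
e3 deliver 2→0: ·
e4 deliver 0→3: 3[back,v=0,p]
e5 deliver 3→0: 0[prim,v=0,p]
e6 timeout(1): 1[prim,v=1,-]
e7 deliver 1→3: 3[back,v=1,p]
e8 deliver 3→1: ·
e9 deliver 1→2: 2[back,v=1,p]
e10 deliver 2→1: ·
e11 deliver 1→0: 0[back,v=1,p]
e12 deliver 0→1: ·
e13 deliver 3→0: ·
e14 deliver 2→3: ·

1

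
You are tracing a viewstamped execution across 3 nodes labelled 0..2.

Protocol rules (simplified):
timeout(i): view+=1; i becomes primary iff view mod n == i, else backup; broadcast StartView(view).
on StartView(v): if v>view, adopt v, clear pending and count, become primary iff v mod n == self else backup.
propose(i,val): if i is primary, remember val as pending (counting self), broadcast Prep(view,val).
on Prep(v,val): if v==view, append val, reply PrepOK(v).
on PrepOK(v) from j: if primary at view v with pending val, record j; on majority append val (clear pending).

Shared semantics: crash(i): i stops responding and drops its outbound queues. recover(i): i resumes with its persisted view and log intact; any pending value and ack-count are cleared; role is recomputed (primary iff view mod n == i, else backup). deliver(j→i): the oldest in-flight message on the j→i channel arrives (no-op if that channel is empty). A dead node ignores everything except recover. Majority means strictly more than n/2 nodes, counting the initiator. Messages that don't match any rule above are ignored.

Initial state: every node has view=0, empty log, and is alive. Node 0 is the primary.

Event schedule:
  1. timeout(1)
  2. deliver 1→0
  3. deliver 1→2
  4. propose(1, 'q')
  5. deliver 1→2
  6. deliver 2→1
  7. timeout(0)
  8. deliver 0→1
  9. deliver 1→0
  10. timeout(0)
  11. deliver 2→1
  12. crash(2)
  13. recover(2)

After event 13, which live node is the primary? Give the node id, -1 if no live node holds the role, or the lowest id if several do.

[1] timeout(1) → N1(prim v1 [-])
[2] deliver 1→0 → N0(back v1 [-])
[3] deliver 1→2 → N2(back v1 [-])
[4] propose(1,'q') → ∅
[5] deliver 1→2 → N2(back v1 [q])
[6] deliver 2→1 → N1(prim v1 [q])
[7] timeout(0) → N0(back v2 [-])
[8] deliver 0→1 → N1(back v2 [q])
[9] deliver 1→0 → ∅
[10] timeout(0) → N0(prim v3 [-])
[11] deliver 2→1 → ∅
[12] crash(2) → N2(✗back v1 [q])
[13] recover(2) → N2(back v1 [q])

0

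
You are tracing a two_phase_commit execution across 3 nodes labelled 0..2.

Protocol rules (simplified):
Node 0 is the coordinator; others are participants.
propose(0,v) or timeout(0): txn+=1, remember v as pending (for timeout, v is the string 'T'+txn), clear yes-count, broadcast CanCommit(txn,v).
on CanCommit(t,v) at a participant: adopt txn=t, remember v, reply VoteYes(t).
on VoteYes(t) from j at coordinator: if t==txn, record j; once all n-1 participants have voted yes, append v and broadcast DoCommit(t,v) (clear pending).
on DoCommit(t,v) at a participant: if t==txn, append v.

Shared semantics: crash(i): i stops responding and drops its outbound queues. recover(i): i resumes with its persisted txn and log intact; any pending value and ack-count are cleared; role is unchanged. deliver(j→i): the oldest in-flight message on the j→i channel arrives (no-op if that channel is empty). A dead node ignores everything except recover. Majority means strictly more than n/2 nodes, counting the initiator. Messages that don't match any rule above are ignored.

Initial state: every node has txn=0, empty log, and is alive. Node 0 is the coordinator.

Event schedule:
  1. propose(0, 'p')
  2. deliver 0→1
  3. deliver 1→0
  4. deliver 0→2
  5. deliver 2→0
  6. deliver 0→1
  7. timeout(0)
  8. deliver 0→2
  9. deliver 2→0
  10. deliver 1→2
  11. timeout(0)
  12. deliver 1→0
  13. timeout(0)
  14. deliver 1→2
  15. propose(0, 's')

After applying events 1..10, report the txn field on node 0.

2

step 1 propose(0,'p'): 0={coor,t=1,log=-}
step 2 deliver 0→1: 1={part,t=1,log=-}
step 3 deliver 1→0: —
step 4 deliver 0→2: 2={part,t=1,log=-}
step 5 deliver 2→0: 0={coor,t=1,log=p}
step 6 deliver 0→1: 1={part,t=1,log=p}
step 7 timeout(0): 0={coor,t=2,log=p}
step 8 deliver 0→2: 2={part,t=1,log=p}
step 9 deliver 2→0: —
step 10 deliver 1→2: —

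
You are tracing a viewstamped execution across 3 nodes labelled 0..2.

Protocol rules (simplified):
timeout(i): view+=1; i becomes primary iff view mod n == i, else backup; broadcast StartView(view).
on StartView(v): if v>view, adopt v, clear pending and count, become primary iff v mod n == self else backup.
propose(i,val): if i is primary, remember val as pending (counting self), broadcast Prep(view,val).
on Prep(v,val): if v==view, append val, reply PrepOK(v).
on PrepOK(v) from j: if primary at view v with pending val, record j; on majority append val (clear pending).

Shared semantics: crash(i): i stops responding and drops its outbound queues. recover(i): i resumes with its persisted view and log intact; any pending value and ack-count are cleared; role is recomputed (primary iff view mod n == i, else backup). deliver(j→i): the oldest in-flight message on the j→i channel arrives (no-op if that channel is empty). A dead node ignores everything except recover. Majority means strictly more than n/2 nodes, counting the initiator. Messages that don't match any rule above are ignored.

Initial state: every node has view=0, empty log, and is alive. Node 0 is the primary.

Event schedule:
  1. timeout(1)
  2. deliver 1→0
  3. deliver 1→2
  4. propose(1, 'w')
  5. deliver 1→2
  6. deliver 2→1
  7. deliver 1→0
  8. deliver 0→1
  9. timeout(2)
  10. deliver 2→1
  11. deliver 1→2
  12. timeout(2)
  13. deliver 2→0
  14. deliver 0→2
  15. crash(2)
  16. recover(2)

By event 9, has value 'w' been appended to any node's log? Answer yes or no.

yes

e1 timeout(1): 1[prim,v=1,-]
e2 deliver 1→0: 0[back,v=1,-]
e3 deliver 1→2: 2[back,v=1,-]
e4 propose(1,'w'): ·
e5 deliver 1→2: 2[back,v=1,w]
e6 deliver 2→1: 1[prim,v=1,w]
e7 deliver 1→0: 0[back,v=1,w]
e8 deliver 0→1: ·
e9 timeout(2): 2[prim,v=2,w]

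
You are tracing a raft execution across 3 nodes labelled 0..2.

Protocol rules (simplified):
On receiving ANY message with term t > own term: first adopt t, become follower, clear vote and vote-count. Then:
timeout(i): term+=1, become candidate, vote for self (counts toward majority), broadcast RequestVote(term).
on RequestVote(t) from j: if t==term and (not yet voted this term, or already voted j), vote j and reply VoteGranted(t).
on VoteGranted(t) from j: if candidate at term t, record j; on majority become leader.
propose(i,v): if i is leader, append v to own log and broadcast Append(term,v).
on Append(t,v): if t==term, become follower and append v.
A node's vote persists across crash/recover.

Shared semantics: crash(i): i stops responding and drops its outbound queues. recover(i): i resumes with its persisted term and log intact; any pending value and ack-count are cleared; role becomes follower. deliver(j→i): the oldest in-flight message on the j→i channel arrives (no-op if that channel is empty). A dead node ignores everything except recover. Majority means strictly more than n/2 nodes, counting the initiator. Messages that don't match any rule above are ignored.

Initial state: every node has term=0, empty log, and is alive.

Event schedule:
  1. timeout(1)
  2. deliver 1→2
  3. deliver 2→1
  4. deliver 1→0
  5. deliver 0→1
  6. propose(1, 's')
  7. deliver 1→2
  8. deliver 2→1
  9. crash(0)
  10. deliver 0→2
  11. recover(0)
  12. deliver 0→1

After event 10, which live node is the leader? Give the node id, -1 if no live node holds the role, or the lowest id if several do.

1

e1 timeout(1): 1[cand,t=1,-]
e2 deliver 1→2: 2[foll,t=1,-]
e3 deliver 2→1: 1[lead,t=1,-]
e4 deliver 1→0: 0[foll,t=1,-]
e5 deliver 0→1: ·
e6 propose(1,'s'): 1[lead,t=1,s]
e7 deliver 1→2: 2[foll,t=1,s]
e8 deliver 2→1: ·
e9 crash(0): 0[✗foll,t=1,-]
e10 deliver 0→2: ·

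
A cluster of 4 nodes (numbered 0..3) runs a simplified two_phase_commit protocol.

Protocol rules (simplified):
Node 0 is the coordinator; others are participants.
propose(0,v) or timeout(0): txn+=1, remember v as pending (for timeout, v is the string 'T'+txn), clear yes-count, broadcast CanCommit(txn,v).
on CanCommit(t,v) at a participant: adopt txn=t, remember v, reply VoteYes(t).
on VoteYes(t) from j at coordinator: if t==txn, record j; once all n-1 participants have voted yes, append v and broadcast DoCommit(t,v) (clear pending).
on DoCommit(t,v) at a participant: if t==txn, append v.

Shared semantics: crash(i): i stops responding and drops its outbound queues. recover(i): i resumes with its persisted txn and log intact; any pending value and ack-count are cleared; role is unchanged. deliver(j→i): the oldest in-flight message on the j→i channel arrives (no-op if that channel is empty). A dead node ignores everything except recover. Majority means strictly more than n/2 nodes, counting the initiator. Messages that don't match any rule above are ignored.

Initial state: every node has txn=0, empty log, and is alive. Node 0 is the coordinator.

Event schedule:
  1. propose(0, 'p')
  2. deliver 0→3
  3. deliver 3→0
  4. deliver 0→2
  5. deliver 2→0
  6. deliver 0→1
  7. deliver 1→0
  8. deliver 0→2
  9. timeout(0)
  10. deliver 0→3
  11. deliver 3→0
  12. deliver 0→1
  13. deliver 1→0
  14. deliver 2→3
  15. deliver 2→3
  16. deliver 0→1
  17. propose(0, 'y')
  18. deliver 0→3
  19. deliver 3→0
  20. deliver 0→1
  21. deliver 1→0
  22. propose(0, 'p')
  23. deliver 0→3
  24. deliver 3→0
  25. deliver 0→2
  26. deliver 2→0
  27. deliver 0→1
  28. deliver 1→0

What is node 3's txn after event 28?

3

[1] propose(0,'p') → N0(coor t1 [-])
[2] deliver 0→3 → N3(part t1 [-])
[3] deliver 3→0 → ∅
[4] deliver 0→2 → N2(part t1 [-])
[5] deliver 2→0 → ∅
[6] deliver 0→1 → N1(part t1 [-])
[7] deliver 1→0 → N0(coor t1 [p])
[8] deliver 0→2 → N2(part t1 [p])
[9] timeout(0) → N0(coor t2 [p])
[10] deliver 0→3 → N3(part t1 [p])
[11] deliver 3→0 → ∅
[12] deliver 0→1 → N1(part t1 [p])
[13] deliver 1→0 → ∅
[14] deliver 2→3 → ∅
[15] deliver 2→3 → ∅
[16] deliver 0→1 → N1(part t2 [p])
[17] propose(0,'y') → N0(coor t3 [p])
[18] deliver 0→3 → N3(part t2 [p])
[19] deliver 3→0 → ∅
[20] deliver 0→1 → N1(part t3 [p])
[21] deliver 1→0 → ∅
[22] propose(0,'p') → N0(coor t4 [p])
[23] deliver 0→3 → N3(part t3 [p])
[24] deliver 3→0 → ∅
[25] deliver 0→2 → N2(part t2 [p])
[26] deliver 2→0 → ∅
[27] deliver 0→1 → N1(part t4 [p])
[28] deliver 1→0 → ∅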